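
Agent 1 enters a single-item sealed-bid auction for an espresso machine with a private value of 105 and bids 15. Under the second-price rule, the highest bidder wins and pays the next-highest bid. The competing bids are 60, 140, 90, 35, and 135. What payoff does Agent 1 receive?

0

Highest competing bid: 140.
Agent 1's bid 15 is not the highest, so Agent 1 loses, pays nothing, and earns zero payoff.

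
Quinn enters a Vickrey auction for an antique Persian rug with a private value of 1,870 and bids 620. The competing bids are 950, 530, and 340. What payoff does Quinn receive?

Highest competing bid: 950.
Quinn's bid 620 is not the highest, so Quinn loses, pays nothing, and earns zero payoff.

Payoff = 0.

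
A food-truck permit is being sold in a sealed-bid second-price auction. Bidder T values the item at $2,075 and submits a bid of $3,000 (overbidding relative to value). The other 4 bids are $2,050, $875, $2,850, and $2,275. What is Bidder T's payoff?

Bidder T's payoff: -$775.

Highest competing bid: $2,850.
Bidder T's bid $3,000 is the highest overall, so Bidder T wins and pays the second-highest bid, $2,850.
Payoff = value − price = $2,075 − $2,850 = -$775.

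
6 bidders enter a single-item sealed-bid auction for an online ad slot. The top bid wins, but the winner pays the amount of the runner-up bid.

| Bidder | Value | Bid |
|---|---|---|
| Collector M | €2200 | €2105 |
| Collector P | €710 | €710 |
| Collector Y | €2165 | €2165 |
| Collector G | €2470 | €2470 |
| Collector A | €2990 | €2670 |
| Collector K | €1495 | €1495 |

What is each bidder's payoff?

Sorted high to low: Collector A €2670 > Collector G €2470 > Collector Y €2165 > Collector M €2105 > Collector K €1495 > Collector P €710.
Collector A has the top bid and wins; the price is the second-highest bid, €2470.
Collector A's payoff = €2990 − €2470 = €520. All other bidders lose, so their payoff is 0.

Collector M €0, Collector P €0, Collector Y €0, Collector G €0, Collector A €520, Collector K €0.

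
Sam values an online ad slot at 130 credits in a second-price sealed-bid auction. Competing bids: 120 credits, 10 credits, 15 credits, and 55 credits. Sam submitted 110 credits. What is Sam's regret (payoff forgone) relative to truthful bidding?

Payoff forgone: 10 credits.

The highest competing bid is 120 credits.
Bidding truthfully at 130 credits: Sam has the top bid, wins, and pays the second-highest bid 120 credits. Payoff = 130 credits − 120 credits = 10 credits.
Bidding 110 credits: the top bid is 120 credits (a rival), so Sam loses. Payoff = 0 credits.
Regret = truthful payoff − actual payoff = 10 credits − 0 credits = 10 credits.
Deviating from a truthful bid can only lose payoff in a second-price auction — never gain.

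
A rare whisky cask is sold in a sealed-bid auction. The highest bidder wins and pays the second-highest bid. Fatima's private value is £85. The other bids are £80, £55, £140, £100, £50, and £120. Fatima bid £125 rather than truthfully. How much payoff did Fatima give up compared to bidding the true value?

Payoff forgone: £0.

The highest competing bid is £140.
Bidding truthfully at £85: the top bid is £140 (a rival), so Fatima loses. Payoff = £0.
Bidding £125: the top bid is £140 (a rival), so Fatima loses. Payoff = £0.
Regret = truthful payoff − actual payoff = £0 − £0 = £0.
The bid only affects whether you win, not the price — here both bids land on the same side of the top rival bid, so the deviation is payoff-neutral.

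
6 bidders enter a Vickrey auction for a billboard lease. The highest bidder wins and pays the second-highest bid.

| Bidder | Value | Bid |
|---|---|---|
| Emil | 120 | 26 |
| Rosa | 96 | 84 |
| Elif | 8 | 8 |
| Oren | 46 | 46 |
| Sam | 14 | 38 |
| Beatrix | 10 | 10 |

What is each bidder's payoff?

Emil 0, Rosa 50, Elif 0, Oren 0, Sam 0, Beatrix 0.

Sorted high to low: Rosa 84, then Oren 46, then Sam 38, then Emil 26, then Beatrix 10, then Elif 8.
Rosa has the top bid and wins; the price is the second-highest bid, 46.
Rosa's payoff = 96 − 46 = 50. All other bidders lose, so their payoff is 0.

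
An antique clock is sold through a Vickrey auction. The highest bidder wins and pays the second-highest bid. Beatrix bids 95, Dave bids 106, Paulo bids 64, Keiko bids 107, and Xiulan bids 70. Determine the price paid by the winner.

The winner pays 106.

Bids in descending order: Keiko 107 > Dave 106 > Beatrix 95 > Xiulan 70 > Paulo 64.
Keiko has the highest bid, so Keiko wins.
The second-highest bid is 106, so that is what Keiko pays.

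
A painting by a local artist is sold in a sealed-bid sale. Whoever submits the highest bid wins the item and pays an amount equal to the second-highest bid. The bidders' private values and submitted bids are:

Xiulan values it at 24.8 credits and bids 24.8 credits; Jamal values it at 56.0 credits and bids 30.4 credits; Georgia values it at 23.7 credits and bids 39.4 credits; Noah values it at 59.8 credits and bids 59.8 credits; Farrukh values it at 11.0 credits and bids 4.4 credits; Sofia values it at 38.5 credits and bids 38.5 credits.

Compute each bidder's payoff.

Xiulan 0.0 credits, Jamal 0.0 credits, Georgia 0.0 credits, Noah 20.4 credits, Farrukh 0.0 credits, Sofia 0.0 credits.

Bids in descending order: Noah 59.8 credits > Georgia 39.4 credits > Sofia 38.5 credits > Jamal 30.4 credits > Xiulan 24.8 credits > Farrukh 4.4 credits.
Noah has the top bid and wins; the price is the second-highest bid, 39.4 credits.
Noah's payoff = 59.8 credits − 39.4 credits = 20.4 credits. All other bidders lose, so their payoff is 0.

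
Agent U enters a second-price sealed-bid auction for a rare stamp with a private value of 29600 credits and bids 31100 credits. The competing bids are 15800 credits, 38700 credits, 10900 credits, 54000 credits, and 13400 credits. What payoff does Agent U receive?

Highest competing bid: 54000 credits.
Agent U's bid 31100 credits is not the highest, so Agent U loses, pays nothing, and earns zero payoff.

Payoff = 0 credits.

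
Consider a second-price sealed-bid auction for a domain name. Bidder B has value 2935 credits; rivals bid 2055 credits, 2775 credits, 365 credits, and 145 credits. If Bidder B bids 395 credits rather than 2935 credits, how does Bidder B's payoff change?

Payoff change: -160 credits.

The highest competing bid is 2775 credits.
Bidding truthfully at 2935 credits: Bidder B has the top bid, wins, and pays the second-highest bid 2775 credits. Payoff = 2935 credits − 2775 credits = 160 credits.
Bidding 395 credits: the top bid is 2775 credits (a rival), so Bidder B loses. Payoff = 0 credits.
Change = 0 credits − 160 credits = -160 credits.
This is the dominant-strategy logic: truthful bidding weakly beats any alternative.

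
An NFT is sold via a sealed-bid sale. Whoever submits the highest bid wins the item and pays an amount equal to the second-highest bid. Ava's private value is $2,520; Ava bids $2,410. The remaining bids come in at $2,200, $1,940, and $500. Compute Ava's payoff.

Highest competing bid: $2,200.
Ava's bid $2,410 is the highest overall, so Ava wins and pays the second-highest bid, $2,200.
Payoff = value − price = $2,520 − $2,200 = $320.

Ava's payoff: $320.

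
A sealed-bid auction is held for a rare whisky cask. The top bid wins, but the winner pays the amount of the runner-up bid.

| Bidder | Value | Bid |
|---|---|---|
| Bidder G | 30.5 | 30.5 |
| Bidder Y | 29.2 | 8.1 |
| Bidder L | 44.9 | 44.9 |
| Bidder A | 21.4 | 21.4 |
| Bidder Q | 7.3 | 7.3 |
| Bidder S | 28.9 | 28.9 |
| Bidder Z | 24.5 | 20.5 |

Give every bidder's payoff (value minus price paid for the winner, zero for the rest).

Bidder G 0.0, Bidder Y 0.0, Bidder L 14.4, Bidder A 0.0, Bidder Q 0.0, Bidder S 0.0, Bidder Z 0.0.

Ordered from highest: Bidder L 44.9, then Bidder G 30.5, then Bidder S 28.9, then Bidder A 21.4, then Bidder Z 20.5, then Bidder Y 8.1, then Bidder Q 7.3.
Bidder L has the top bid and wins; the price is the second-highest bid, 30.5.
Bidder L's payoff = 44.9 − 30.5 = 14.4. All other bidders lose, so their payoff is 0.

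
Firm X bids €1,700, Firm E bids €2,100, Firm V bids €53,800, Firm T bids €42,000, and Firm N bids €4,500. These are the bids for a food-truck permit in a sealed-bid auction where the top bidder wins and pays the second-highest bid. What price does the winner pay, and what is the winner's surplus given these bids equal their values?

Price €42,000; surplus €11,800.

Sorted high to low: Firm V €53,800, then Firm T €42,000, then Firm N €4,500, then Firm E €2,100, then Firm X €1,700.
Firm V is the highest bidder, so Firm V wins.
Under the second-price rule, the price is the second-highest bid: €42,000.
Surplus = €53,800 − €42,000 = €11,800.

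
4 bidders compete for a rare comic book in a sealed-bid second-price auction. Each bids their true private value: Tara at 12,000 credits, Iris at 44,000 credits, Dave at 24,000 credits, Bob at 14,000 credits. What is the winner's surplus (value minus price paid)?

Winner's surplus: 20,000 credits.

Sorted high to low: Iris 44,000 credits > Dave 24,000 credits > Bob 14,000 credits > Tara 12,000 credits.
Iris wins with the top bid and pays the second-highest, 24,000 credits.
Surplus = 44,000 credits − 24,000 credits = 20,000 credits.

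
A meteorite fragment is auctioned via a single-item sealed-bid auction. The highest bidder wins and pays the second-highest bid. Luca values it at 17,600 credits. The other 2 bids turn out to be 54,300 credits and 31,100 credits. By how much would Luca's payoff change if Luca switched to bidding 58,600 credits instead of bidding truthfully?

Change in payoff: -36,700 credits.

The highest competing bid is 54,300 credits.
Bidding truthfully at 17,600 credits: the top bid is 54,300 credits (a rival), so Luca loses. Payoff = 0 credits.
Bidding 58,600 credits: Luca has the top bid, wins, and pays the second-highest bid 54,300 credits. Payoff = 17,600 credits − 54,300 credits = -36,700 credits.
Change = -36,700 credits − 0 credits = -36,700 credits.
This is the dominant-strategy logic: truthful bidding weakly beats any alternative.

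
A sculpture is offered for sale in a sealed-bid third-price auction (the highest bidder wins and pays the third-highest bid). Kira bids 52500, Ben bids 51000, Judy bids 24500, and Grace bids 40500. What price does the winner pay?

The winner pays 40500.

Ordered from highest: Kira 52500 > Ben 51000 > Grace 40500 > Judy 24500.
Kira is the highest bidder, so Kira wins.
Under the third-price rule, the price is the third-highest bid: 40500.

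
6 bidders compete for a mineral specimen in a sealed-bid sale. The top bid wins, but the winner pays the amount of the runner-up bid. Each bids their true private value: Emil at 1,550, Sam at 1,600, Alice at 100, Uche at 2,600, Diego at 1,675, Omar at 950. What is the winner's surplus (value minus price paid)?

Sorted high to low: Uche 2,600 > Diego 1,675 > Sam 1,600 > Emil 1,550 > Omar 950 > Alice 100.
Uche wins with the top bid and pays the second-highest, 1,675.
Surplus = 2,600 − 1,675 = 925.

925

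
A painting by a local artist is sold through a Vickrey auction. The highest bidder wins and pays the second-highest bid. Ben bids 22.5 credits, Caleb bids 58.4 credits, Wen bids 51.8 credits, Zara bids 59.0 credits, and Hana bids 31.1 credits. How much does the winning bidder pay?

Price paid: 58.4 credits.

Ranking the bids: Zara 59.0 credits, then Caleb 58.4 credits, then Wen 51.8 credits, then Hana 31.1 credits, then Ben 22.5 credits.
Zara has the highest bid, so Zara wins.
The second-highest bid is 58.4 credits, so that is what Zara pays.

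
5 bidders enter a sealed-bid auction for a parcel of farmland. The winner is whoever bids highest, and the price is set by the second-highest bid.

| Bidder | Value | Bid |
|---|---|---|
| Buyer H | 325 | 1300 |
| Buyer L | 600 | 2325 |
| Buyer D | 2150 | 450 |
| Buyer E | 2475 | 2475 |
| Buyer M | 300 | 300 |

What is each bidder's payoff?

Bids in descending order: Buyer E 2475 > Buyer L 2325 > Buyer H 1300 > Buyer D 450 > Buyer M 300.
Buyer E has the top bid and wins; the price is the second-highest bid, 2325.
Buyer E's payoff = 2475 − 2325 = 150. All other bidders lose, so their payoff is 0.

Payoffs: Buyer H 0, Buyer L 0, Buyer D 0, Buyer E 150, Buyer M 0.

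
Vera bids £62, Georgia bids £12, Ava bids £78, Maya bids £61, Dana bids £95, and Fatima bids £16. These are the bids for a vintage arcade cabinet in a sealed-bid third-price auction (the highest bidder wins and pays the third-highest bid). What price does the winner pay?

£62

Sorted high to low: Dana £95, then Ava £78, then Vera £62, then Maya £61, then Fatima £16, then Georgia £12.
Dana is the highest bidder, so Dana wins.
Under the third-price rule, the price is the third-highest bid: £62.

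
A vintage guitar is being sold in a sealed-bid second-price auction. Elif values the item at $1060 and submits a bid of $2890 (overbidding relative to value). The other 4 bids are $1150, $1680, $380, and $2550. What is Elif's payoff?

Highest competing bid: $2550.
Elif's bid $2890 is the highest overall, so Elif wins and pays the second-highest bid, $2550.
Payoff = value − price = $1060 − $2550 = -$1490.
Overbidding won the item at a price above value — truthful bidding would have avoided this loss.

-$1490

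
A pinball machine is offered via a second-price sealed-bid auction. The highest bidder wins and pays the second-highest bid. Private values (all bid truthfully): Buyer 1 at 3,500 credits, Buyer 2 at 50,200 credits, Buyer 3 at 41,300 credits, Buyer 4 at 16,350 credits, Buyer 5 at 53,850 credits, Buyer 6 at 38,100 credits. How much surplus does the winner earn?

3,650 credits

Ordered from highest: Buyer 5 53,850 credits > Buyer 2 50,200 credits > Buyer 3 41,300 credits > Buyer 6 38,100 credits > Buyer 4 16,350 credits > Buyer 1 3,500 credits.
Buyer 5 wins with the top bid and pays the second-highest, 50,200 credits.
Surplus = 53,850 credits − 50,200 credits = 3,650 credits.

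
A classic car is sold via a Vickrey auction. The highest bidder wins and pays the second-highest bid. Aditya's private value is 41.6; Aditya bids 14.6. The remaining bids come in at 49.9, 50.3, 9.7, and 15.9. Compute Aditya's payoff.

Aditya's payoff: 0.0.

Highest competing bid: 50.3.
Aditya's bid 14.6 is not the highest, so Aditya loses, pays nothing, and earns zero payoff.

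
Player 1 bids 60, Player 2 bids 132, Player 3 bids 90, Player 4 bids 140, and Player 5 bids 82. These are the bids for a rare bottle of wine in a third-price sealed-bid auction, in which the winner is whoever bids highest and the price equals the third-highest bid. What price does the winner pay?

The winner pays 90.

Ranking the bids: Player 4 140, then Player 2 132, then Player 3 90, then Player 5 82, then Player 1 60.
Player 4 is the highest bidder, so Player 4 wins.
Under the third-price rule, the price is the third-highest bid: 90.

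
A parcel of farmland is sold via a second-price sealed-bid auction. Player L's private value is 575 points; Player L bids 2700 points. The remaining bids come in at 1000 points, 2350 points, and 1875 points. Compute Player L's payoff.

Payoff = -1775 points.

Highest competing bid: 2350 points.
Player L's bid 2700 points is the highest overall, so Player L wins and pays the second-highest bid, 2350 points.
Payoff = value − price = 575 points − 2350 points = -1775 points.
Overbidding won the item at a price above value — truthful bidding would have avoided this loss.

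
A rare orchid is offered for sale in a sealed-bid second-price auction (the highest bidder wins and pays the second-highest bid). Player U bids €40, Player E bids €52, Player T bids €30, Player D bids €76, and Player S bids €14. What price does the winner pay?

Price paid: €52.

Ranking the bids: Player D €76, then Player E €52, then Player U €40, then Player T €30, then Player S €14.
Player D is the highest bidder, so Player D wins.
Under the second-price rule, the price is the second-highest bid: €52.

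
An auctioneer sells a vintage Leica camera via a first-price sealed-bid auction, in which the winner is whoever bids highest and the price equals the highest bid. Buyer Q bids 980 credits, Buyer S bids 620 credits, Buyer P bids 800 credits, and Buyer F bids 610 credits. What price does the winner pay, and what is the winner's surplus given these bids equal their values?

Price 980 credits; surplus 0 credits.

Ranking the bids: Buyer Q 980 credits; Buyer P 800 credits; Buyer S 620 credits; Buyer F 610 credits.
Buyer Q is the highest bidder, so Buyer Q wins.
Under the first-price rule, the price is the highest bid: 980 credits.
Surplus = 980 credits − 980 credits = 0 credits.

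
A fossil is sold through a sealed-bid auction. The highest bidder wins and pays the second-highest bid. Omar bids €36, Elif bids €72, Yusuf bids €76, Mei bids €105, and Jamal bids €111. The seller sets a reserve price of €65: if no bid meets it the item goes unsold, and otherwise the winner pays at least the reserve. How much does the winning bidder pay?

The winner pays €105.

Ordered from highest: Jamal €111; Mei €105; Yusuf €76; Elif €72; Omar €36.
Jamal has the highest bid, so Jamal wins.
The second-highest bid is €105, which exceeds the reserve, so that sets the price.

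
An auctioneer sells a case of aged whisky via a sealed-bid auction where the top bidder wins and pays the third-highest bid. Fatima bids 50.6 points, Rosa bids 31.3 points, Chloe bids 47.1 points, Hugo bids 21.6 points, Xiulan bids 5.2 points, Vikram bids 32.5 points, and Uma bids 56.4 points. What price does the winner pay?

Ranking the bids: Uma 56.4 points; Fatima 50.6 points; Chloe 47.1 points; Vikram 32.5 points; Rosa 31.3 points; Hugo 21.6 points; Xiulan 5.2 points.
Uma is the highest bidder, so Uma wins.
Under the third-price rule, the price is the third-highest bid: 47.1 points.

47.1 points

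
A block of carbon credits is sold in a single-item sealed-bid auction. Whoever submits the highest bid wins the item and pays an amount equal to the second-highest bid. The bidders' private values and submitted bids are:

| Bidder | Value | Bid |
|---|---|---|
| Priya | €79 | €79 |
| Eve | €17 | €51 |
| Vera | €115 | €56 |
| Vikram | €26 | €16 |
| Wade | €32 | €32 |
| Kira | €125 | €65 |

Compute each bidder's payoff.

Ranking the bids: Priya €79; Kira €65; Vera €56; Eve €51; Wade €32; Vikram €16.
Priya has the top bid and wins; the price is the second-highest bid, €65.
Priya's payoff = €79 − €65 = €14. All other bidders lose, so their payoff is 0.

Payoffs: Priya €14, Eve €0, Vera €0, Vikram €0, Wade €0, Kira €0.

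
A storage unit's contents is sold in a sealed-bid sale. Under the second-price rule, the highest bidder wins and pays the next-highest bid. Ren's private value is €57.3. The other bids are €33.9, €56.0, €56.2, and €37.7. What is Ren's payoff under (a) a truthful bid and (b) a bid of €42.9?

Truthful: €1.1; alternative: €0.0.

The highest competing bid is €56.2.
Bidding truthfully at €57.3: Ren has the top bid, wins, and pays the second-highest bid €56.2. Payoff = €57.3 − €56.2 = €1.1.
Bidding €42.9: the top bid is €56.2 (a rival), so Ren loses. Payoff = €0.0.
Deviating from a truthful bid can only lose payoff in a second-price auction — never gain.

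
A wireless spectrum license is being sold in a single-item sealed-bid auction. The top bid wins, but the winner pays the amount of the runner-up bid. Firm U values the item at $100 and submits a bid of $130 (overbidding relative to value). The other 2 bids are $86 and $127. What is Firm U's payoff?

Payoff = -$27.

Highest competing bid: $127.
Firm U's bid $130 is the highest overall, so Firm U wins and pays the second-highest bid, $127.
Payoff = value − price = $100 − $127 = -$27.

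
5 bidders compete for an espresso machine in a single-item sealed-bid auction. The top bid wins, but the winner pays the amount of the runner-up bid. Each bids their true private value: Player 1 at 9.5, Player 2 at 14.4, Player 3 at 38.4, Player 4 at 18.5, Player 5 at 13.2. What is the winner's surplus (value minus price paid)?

Sorted high to low: Player 3 38.4 > Player 4 18.5 > Player 2 14.4 > Player 5 13.2 > Player 1 9.5.
Player 3 wins with the top bid and pays the second-highest, 18.5.
Surplus = 38.4 − 18.5 = 19.9.

19.9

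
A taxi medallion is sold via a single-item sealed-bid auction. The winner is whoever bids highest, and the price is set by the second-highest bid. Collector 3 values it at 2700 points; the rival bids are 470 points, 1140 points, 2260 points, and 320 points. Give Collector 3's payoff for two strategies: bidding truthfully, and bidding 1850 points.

The highest competing bid is 2260 points.
Bidding truthfully at 2700 points: Collector 3 has the top bid, wins, and pays the second-highest bid 2260 points. Payoff = 2700 points − 2260 points = 440 points.
Bidding 1850 points: the top bid is 2260 points (a rival), so Collector 3 loses. Payoff = 0 points.
This is the dominant-strategy logic: truthful bidding weakly beats any alternative.

(a) 440 points  (b) 0 points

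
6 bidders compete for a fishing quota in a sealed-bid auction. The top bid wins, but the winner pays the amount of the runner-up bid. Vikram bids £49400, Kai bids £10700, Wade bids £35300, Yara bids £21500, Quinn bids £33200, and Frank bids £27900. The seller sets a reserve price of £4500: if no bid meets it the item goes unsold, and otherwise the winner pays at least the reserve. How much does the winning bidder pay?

Sorted high to low: Vikram £49400; Wade £35300; Quinn £33200; Frank £27900; Yara £21500; Kai £10700.
Vikram has the highest bid, so Vikram wins.
The second-highest bid is £35300, which exceeds the reserve, so that sets the price.

Price paid: £35300.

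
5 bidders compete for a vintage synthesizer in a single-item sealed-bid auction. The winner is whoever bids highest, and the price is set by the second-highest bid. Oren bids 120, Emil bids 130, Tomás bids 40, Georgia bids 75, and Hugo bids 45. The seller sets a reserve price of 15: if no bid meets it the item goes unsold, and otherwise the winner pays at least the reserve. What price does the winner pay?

120

Ordered from highest: Emil 130, then Oren 120, then Georgia 75, then Hugo 45, then Tomás 40.
Emil has the highest bid, so Emil wins.
The second-highest bid is 120, which exceeds the reserve, so that sets the price.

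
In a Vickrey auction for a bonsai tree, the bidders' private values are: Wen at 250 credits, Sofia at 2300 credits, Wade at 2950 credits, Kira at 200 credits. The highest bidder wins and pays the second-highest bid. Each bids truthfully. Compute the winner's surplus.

650 credits

Ranking the bids: Wade 2950 credits, then Sofia 2300 credits, then Wen 250 credits, then Kira 200 credits.
Wade wins with the top bid and pays the second-highest, 2300 credits.
Surplus = 2950 credits − 2300 credits = 650 credits.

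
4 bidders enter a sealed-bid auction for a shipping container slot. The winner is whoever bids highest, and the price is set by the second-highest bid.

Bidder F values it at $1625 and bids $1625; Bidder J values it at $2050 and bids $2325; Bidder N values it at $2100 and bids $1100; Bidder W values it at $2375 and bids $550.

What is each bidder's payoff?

Sorted high to low: Bidder J $2325, then Bidder F $1625, then Bidder N $1100, then Bidder W $550.
Bidder J has the top bid and wins; the price is the second-highest bid, $1625.
Bidder J's payoff = $2050 − $1625 = $425. All other bidders lose, so their payoff is 0.

Payoffs: Bidder F $0, Bidder J $425, Bidder N $0, Bidder W $0.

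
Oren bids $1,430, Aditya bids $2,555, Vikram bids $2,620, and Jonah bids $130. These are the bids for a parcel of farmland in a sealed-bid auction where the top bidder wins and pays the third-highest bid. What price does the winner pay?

Sorted high to low: Vikram $2,620; Aditya $2,555; Oren $1,430; Jonah $130.
Vikram is the highest bidder, so Vikram wins.
Under the third-price rule, the price is the third-highest bid: $1,430.

Price paid: $1,430.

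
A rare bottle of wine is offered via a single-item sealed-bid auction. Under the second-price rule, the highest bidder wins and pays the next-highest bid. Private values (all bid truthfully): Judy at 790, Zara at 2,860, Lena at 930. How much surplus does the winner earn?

Sorted high to low: Zara 2,860 > Lena 930 > Judy 790.
Zara wins with the top bid and pays the second-highest, 930.
Surplus = 2,860 − 930 = 1,930.

Winner's surplus: 1,930.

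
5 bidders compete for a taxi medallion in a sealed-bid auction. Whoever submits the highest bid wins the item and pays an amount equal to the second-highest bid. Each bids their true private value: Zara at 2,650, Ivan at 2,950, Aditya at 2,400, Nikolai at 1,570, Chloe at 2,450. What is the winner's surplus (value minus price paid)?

Surplus = 300.

Sorted high to low: Ivan 2,950 > Zara 2,650 > Chloe 2,450 > Aditya 2,400 > Nikolai 1,570.
Ivan wins with the top bid and pays the second-highest, 2,650.
Surplus = 2,950 − 2,650 = 300.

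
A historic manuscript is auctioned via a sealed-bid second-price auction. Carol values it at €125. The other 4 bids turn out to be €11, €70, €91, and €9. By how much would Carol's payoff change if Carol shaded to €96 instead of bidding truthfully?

The highest competing bid is €91.
Bidding truthfully at €125: Carol has the top bid, wins, and pays the second-highest bid €91. Payoff = €125 − €91 = €34.
Bidding €96: Carol has the top bid, wins, and pays the second-highest bid €91. Payoff = €125 − €91 = €34.
Change = €34 − €34 = €0.

Payoff change: €0.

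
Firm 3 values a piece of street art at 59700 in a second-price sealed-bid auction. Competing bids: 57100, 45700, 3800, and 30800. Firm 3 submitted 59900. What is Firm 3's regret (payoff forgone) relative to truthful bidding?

Payoff forgone: 0.

The highest competing bid is 57100.
Bidding truthfully at 59700: Firm 3 has the top bid, wins, and pays the second-highest bid 57100. Payoff = 59700 − 57100 = 2600.
Bidding 59900: Firm 3 has the top bid, wins, and pays the second-highest bid 57100. Payoff = 59700 − 57100 = 2600.
Regret = truthful payoff − actual payoff = 2600 − 2600 = 0.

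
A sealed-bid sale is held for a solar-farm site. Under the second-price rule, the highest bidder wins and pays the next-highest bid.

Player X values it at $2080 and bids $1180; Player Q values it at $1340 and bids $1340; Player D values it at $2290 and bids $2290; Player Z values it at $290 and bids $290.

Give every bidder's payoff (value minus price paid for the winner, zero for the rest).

Player X $0, Player Q $0, Player D $950, Player Z $0.

Ranking the bids: Player D $2290; Player Q $1340; Player X $1180; Player Z $290.
Player D has the top bid and wins; the price is the second-highest bid, $1340.
Player D's payoff = $2290 − $1340 = $950. All other bidders lose, so their payoff is 0.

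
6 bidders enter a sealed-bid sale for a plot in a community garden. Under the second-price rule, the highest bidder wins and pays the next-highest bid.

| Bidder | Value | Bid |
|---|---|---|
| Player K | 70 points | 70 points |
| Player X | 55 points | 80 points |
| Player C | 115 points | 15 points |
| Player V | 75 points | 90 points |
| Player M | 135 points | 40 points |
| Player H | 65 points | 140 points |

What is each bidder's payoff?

Payoffs: Player K 0 points, Player X 0 points, Player C 0 points, Player V 0 points, Player M 0 points, Player H -25 points.

Ordered from highest: Player H 140 points; Player V 90 points; Player X 80 points; Player K 70 points; Player M 40 points; Player C 15 points.
Player H has the top bid and wins; the price is the second-highest bid, 90 points.
Player H's payoff = 65 points − 90 points = -25 points. All other bidders lose, so their payoff is 0.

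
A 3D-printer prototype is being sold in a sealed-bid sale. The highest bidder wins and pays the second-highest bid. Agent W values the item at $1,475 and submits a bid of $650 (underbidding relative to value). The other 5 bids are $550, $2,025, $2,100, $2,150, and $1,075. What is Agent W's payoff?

$0

Highest competing bid: $2,150.
Agent W's bid $650 is not the highest, so Agent W loses, pays nothing, and earns zero payoff.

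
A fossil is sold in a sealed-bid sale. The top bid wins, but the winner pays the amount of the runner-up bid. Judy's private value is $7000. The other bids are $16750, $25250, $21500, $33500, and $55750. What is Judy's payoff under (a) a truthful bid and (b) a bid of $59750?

(a) $0  (b) -$48750

The highest competing bid is $55750.
Bidding truthfully at $7000: the top bid is $55750 (a rival), so Judy loses. Payoff = $0.
Bidding $59750: Judy has the top bid, wins, and pays the second-highest bid $55750. Payoff = $7000 − $55750 = -$48750.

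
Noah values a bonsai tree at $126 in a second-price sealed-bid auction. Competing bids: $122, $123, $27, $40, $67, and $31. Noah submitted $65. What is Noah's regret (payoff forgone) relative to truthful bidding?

Regret: $3.

The highest competing bid is $123.
Bidding truthfully at $126: Noah has the top bid, wins, and pays the second-highest bid $123. Payoff = $126 − $123 = $3.
Bidding $65: the top bid is $123 (a rival), so Noah loses. Payoff = $0.
Regret = truthful payoff − actual payoff = $3 − $0 = $3.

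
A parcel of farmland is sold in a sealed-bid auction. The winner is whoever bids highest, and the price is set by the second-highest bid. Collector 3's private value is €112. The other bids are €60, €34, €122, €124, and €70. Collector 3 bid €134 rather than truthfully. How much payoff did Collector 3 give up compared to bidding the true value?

The highest competing bid is €124.
Bidding truthfully at €112: the top bid is €124 (a rival), so Collector 3 loses. Payoff = €0.
Bidding €134: Collector 3 has the top bid, wins, and pays the second-highest bid €124. Payoff = €112 − €124 = -€12.
Regret = truthful payoff − actual payoff = €0 − -€12 = €12.

Payoff forgone: €12.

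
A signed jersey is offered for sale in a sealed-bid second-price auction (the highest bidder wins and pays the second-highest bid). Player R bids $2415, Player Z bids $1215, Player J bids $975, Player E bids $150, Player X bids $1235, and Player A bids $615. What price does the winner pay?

Ranking the bids: Player R $2415; Player X $1235; Player Z $1215; Player J $975; Player A $615; Player E $150.
Player R is the highest bidder, so Player R wins.
Under the second-price rule, the price is the second-highest bid: $1235.

$1235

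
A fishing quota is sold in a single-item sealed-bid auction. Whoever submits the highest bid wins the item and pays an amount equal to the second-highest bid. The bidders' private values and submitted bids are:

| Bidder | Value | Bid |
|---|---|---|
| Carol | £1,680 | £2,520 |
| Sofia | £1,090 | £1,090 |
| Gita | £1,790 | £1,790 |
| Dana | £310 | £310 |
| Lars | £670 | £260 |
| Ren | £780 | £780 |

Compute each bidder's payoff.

Carol -£110, Sofia £0, Gita £0, Dana £0, Lars £0, Ren £0.

Sorted high to low: Carol £2,520; Gita £1,790; Sofia £1,090; Ren £780; Dana £310; Lars £260.
Carol has the top bid and wins; the price is the second-highest bid, £1,790.
Carol's payoff = £1,680 − £1,790 = -£110. All other bidders lose, so their payoff is 0.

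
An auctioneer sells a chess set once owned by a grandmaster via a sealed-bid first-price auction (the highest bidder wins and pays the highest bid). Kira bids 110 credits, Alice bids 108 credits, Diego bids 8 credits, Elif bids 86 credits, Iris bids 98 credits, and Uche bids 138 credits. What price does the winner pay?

Price paid: 138 credits.

Ordered from highest: Uche 138 credits, then Kira 110 credits, then Alice 108 credits, then Iris 98 credits, then Elif 86 credits, then Diego 8 credits.
Uche is the highest bidder, so Uche wins.
Under the first-price rule, the price is the highest bid: 138 credits.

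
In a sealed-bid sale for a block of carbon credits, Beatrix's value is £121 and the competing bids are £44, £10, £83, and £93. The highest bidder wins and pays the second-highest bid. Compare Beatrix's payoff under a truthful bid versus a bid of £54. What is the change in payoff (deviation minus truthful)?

The highest competing bid is £93.
Bidding truthfully at £121: Beatrix has the top bid, wins, and pays the second-highest bid £93. Payoff = £121 − £93 = £28.
Bidding £54: the top bid is £93 (a rival), so Beatrix loses. Payoff = £0.
Change = £0 − £28 = -£28.
Deviating from a truthful bid can only lose payoff in a second-price auction — never gain.

-£28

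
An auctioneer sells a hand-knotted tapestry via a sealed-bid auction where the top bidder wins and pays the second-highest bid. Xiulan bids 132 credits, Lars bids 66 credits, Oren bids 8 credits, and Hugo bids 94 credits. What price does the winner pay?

94 credits

Ranking the bids: Xiulan 132 credits; Hugo 94 credits; Lars 66 credits; Oren 8 credits.
Xiulan is the highest bidder, so Xiulan wins.
Under the second-price rule, the price is the second-highest bid: 94 credits.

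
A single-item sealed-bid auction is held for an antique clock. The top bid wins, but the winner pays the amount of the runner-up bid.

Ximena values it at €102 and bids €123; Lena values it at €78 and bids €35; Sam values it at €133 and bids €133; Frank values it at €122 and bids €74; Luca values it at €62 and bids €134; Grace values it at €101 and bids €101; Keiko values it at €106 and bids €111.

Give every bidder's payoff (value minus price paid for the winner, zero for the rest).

Sorted high to low: Luca €134 > Sam €133 > Ximena €123 > Keiko €111 > Grace €101 > Frank €74 > Lena €35.
Luca has the top bid and wins; the price is the second-highest bid, €133.
Luca's payoff = €62 − €133 = -€71. All other bidders lose, so their payoff is 0.

Payoffs: Ximena €0, Lena €0, Sam €0, Frank €0, Luca -€71, Grace €0, Keiko €0.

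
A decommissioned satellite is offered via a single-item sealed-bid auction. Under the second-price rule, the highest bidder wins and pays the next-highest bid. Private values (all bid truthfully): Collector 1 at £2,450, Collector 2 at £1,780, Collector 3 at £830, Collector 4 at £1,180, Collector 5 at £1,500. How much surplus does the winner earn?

Bids in descending order: Collector 1 £2,450 > Collector 2 £1,780 > Collector 5 £1,500 > Collector 4 £1,180 > Collector 3 £830.
Collector 1 wins with the top bid and pays the second-highest, £1,780.
Surplus = £2,450 − £1,780 = £670.

Surplus = £670.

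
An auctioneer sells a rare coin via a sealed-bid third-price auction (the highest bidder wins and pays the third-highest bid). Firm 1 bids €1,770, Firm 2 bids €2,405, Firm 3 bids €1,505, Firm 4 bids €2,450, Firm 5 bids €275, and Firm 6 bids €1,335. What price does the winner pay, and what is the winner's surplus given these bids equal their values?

Price €1,770; surplus €680.

Bids in descending order: Firm 4 €2,450; Firm 2 €2,405; Firm 1 €1,770; Firm 3 €1,505; Firm 6 €1,335; Firm 5 €275.
Firm 4 is the highest bidder, so Firm 4 wins.
Under the third-price rule, the price is the third-highest bid: €1,770.
Surplus = €2,450 − €1,770 = €680.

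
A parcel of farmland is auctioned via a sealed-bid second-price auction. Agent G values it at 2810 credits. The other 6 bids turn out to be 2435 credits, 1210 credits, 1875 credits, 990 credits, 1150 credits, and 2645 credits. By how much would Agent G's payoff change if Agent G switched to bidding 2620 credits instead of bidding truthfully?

The highest competing bid is 2645 credits.
Bidding truthfully at 2810 credits: Agent G has the top bid, wins, and pays the second-highest bid 2645 credits. Payoff = 2810 credits − 2645 credits = 165 credits.
Bidding 2620 credits: the top bid is 2645 credits (a rival), so Agent G loses. Payoff = 0 credits.
Change = 0 credits − 165 credits = -165 credits.
This is the dominant-strategy logic: truthful bidding weakly beats any alternative.

Change in payoff: -165 credits.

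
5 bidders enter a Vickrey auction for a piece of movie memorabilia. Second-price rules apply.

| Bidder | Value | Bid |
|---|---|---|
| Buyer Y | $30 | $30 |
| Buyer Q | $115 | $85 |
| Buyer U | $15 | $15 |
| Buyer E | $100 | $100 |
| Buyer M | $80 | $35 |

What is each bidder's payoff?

Sorted high to low: Buyer E $100 > Buyer Q $85 > Buyer M $35 > Buyer Y $30 > Buyer U $15.
Buyer E has the top bid and wins; the price is the second-highest bid, $85.
Buyer E's payoff = $100 − $85 = $15. All other bidders lose, so their payoff is 0.

Payoffs: Buyer Y $0, Buyer Q $0, Buyer U $0, Buyer E $15, Buyer M $0.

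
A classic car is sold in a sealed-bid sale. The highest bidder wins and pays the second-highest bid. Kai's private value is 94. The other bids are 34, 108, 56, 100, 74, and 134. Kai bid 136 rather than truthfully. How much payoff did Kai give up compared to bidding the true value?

The highest competing bid is 134.
Bidding truthfully at 94: the top bid is 134 (a rival), so Kai loses. Payoff = 0.
Bidding 136: Kai has the top bid, wins, and pays the second-highest bid 134. Payoff = 94 − 134 = -40.
Regret = truthful payoff − actual payoff = 0 − -40 = 40.

40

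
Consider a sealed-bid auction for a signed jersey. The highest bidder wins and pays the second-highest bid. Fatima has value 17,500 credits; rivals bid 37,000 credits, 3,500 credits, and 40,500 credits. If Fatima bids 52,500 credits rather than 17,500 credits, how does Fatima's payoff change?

-23,000 credits

The highest competing bid is 40,500 credits.
Bidding truthfully at 17,500 credits: the top bid is 40,500 credits (a rival), so Fatima loses. Payoff = 0 credits.
Bidding 52,500 credits: Fatima has the top bid, wins, and pays the second-highest bid 40,500 credits. Payoff = 17,500 credits − 40,500 credits = -23,000 credits.
Change = -23,000 credits − 0 credits = -23,000 credits.
Deviating from a truthful bid can only lose payoff in a second-price auction — never gain.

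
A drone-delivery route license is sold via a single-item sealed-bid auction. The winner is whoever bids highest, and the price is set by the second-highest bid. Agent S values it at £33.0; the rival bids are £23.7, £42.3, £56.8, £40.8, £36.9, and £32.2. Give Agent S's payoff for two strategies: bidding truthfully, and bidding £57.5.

The highest competing bid is £56.8.
Bidding truthfully at £33.0: the top bid is £56.8 (a rival), so Agent S loses. Payoff = £0.0.
Bidding £57.5: Agent S has the top bid, wins, and pays the second-highest bid £56.8. Payoff = £33.0 − £56.8 = -£23.8.

(a) £0.0  (b) -£23.8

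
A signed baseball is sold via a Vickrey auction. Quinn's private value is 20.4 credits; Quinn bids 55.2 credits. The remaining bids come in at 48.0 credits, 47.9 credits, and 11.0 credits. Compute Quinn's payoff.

Payoff = -27.6 credits.

Highest competing bid: 48.0 credits.
Quinn's bid 55.2 credits is the highest overall, so Quinn wins and pays the second-highest bid, 48.0 credits.
Payoff = value − price = 20.4 credits − 48.0 credits = -27.6 credits.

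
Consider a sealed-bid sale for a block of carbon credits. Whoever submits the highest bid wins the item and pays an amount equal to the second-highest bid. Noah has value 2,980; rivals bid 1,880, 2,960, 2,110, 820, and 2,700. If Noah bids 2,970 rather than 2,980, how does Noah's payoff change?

The highest competing bid is 2,960.
Bidding truthfully at 2,980: Noah has the top bid, wins, and pays the second-highest bid 2,960. Payoff = 2,980 − 2,960 = 20.
Bidding 2,970: Noah has the top bid, wins, and pays the second-highest bid 2,960. Payoff = 2,980 − 2,960 = 20.
Change = 20 − 20 = 0.

Change in payoff: 0.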